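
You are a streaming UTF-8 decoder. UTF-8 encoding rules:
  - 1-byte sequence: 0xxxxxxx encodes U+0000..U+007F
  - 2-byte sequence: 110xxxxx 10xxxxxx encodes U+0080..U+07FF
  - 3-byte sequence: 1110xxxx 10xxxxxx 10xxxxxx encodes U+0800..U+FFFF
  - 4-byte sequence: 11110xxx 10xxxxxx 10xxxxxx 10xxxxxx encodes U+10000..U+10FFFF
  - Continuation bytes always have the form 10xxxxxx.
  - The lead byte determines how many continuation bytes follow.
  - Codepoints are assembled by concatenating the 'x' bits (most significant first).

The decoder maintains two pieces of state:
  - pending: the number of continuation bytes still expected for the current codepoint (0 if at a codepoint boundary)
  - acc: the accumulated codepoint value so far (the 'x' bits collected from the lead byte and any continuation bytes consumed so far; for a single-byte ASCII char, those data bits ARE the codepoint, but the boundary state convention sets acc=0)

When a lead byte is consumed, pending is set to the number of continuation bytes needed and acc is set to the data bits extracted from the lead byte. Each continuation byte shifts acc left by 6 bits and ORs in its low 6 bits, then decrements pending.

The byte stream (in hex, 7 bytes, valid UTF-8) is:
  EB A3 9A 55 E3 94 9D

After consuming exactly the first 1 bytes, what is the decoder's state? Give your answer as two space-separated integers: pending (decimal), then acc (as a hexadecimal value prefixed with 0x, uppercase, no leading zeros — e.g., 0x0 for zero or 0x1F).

Byte[0]=EB: 3-byte lead. pending=2, acc=0xB

Answer: 2 0xB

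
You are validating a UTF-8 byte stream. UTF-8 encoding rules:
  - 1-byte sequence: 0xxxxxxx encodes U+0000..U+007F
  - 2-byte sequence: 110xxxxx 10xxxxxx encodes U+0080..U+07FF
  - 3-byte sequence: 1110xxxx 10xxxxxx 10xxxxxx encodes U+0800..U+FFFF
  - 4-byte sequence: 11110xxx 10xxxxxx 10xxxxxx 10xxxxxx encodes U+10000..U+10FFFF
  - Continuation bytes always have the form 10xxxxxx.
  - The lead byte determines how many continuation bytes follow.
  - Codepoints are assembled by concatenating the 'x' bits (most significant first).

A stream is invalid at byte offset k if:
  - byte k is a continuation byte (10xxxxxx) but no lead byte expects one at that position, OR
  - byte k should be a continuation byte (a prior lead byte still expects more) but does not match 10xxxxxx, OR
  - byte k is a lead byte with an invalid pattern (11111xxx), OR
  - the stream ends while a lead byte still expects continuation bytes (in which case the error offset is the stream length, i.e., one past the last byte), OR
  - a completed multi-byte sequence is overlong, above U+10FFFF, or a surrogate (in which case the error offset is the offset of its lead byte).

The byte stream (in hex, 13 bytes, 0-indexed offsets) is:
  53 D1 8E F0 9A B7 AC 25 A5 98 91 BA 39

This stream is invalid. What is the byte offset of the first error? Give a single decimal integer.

Byte[0]=53: 1-byte ASCII. cp=U+0053
Byte[1]=D1: 2-byte lead, need 1 cont bytes. acc=0x11
Byte[2]=8E: continuation. acc=(acc<<6)|0x0E=0x44E
Completed: cp=U+044E (starts at byte 1)
Byte[3]=F0: 4-byte lead, need 3 cont bytes. acc=0x0
Byte[4]=9A: continuation. acc=(acc<<6)|0x1A=0x1A
Byte[5]=B7: continuation. acc=(acc<<6)|0x37=0x6B7
Byte[6]=AC: continuation. acc=(acc<<6)|0x2C=0x1ADEC
Completed: cp=U+1ADEC (starts at byte 3)
Byte[7]=25: 1-byte ASCII. cp=U+0025
Byte[8]=A5: INVALID lead byte (not 0xxx/110x/1110/11110)

Answer: 8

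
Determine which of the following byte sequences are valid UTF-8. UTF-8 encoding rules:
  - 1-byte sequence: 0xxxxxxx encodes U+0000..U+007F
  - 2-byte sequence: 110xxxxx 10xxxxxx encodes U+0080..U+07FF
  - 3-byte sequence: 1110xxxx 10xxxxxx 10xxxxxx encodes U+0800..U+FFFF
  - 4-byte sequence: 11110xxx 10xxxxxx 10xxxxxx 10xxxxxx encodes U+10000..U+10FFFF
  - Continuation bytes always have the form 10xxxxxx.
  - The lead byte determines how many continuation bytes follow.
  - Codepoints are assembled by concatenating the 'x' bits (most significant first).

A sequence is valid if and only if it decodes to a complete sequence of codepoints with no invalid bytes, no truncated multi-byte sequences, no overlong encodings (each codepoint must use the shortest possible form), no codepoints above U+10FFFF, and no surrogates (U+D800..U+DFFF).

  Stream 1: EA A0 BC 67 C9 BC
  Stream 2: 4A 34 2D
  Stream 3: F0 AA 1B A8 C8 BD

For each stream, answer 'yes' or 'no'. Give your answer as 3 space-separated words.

Stream 1: decodes cleanly. VALID
Stream 2: decodes cleanly. VALID
Stream 3: error at byte offset 2. INVALID

Answer: yes yes no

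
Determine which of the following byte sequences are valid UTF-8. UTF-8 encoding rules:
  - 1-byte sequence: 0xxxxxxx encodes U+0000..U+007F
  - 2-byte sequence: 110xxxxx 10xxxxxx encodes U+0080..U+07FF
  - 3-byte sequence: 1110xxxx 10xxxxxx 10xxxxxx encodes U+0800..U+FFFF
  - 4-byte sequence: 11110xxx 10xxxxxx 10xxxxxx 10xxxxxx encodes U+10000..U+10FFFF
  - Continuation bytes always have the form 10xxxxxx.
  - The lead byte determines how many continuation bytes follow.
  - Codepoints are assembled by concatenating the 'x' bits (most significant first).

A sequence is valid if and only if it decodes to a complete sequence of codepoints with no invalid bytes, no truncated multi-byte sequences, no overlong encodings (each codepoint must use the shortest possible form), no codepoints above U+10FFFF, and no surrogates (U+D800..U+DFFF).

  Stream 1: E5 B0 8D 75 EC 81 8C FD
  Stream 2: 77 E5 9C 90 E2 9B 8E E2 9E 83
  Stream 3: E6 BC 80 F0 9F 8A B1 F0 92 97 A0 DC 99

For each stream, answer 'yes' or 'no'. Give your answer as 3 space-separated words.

Stream 1: error at byte offset 7. INVALID
Stream 2: decodes cleanly. VALID
Stream 3: decodes cleanly. VALID

Answer: no yes yes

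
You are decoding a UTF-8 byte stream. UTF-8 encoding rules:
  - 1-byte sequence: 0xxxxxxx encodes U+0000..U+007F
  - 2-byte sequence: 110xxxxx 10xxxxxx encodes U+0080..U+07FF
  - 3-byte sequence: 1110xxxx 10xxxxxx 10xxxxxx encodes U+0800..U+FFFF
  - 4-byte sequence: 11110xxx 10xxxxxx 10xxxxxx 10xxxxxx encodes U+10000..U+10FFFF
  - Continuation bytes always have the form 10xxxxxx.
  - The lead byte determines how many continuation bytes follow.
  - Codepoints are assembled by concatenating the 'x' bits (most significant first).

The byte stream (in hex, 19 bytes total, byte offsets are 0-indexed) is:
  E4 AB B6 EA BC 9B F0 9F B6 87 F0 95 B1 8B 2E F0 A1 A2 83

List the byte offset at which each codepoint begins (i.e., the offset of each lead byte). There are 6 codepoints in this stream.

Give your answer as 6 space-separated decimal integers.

Byte[0]=E4: 3-byte lead, need 2 cont bytes. acc=0x4
Byte[1]=AB: continuation. acc=(acc<<6)|0x2B=0x12B
Byte[2]=B6: continuation. acc=(acc<<6)|0x36=0x4AF6
Completed: cp=U+4AF6 (starts at byte 0)
Byte[3]=EA: 3-byte lead, need 2 cont bytes. acc=0xA
Byte[4]=BC: continuation. acc=(acc<<6)|0x3C=0x2BC
Byte[5]=9B: continuation. acc=(acc<<6)|0x1B=0xAF1B
Completed: cp=U+AF1B (starts at byte 3)
Byte[6]=F0: 4-byte lead, need 3 cont bytes. acc=0x0
Byte[7]=9F: continuation. acc=(acc<<6)|0x1F=0x1F
Byte[8]=B6: continuation. acc=(acc<<6)|0x36=0x7F6
Byte[9]=87: continuation. acc=(acc<<6)|0x07=0x1FD87
Completed: cp=U+1FD87 (starts at byte 6)
Byte[10]=F0: 4-byte lead, need 3 cont bytes. acc=0x0
Byte[11]=95: continuation. acc=(acc<<6)|0x15=0x15
Byte[12]=B1: continuation. acc=(acc<<6)|0x31=0x571
Byte[13]=8B: continuation. acc=(acc<<6)|0x0B=0x15C4B
Completed: cp=U+15C4B (starts at byte 10)
Byte[14]=2E: 1-byte ASCII. cp=U+002E
Byte[15]=F0: 4-byte lead, need 3 cont bytes. acc=0x0
Byte[16]=A1: continuation. acc=(acc<<6)|0x21=0x21
Byte[17]=A2: continuation. acc=(acc<<6)|0x22=0x862
Byte[18]=83: continuation. acc=(acc<<6)|0x03=0x21883
Completed: cp=U+21883 (starts at byte 15)

Answer: 0 3 6 10 14 15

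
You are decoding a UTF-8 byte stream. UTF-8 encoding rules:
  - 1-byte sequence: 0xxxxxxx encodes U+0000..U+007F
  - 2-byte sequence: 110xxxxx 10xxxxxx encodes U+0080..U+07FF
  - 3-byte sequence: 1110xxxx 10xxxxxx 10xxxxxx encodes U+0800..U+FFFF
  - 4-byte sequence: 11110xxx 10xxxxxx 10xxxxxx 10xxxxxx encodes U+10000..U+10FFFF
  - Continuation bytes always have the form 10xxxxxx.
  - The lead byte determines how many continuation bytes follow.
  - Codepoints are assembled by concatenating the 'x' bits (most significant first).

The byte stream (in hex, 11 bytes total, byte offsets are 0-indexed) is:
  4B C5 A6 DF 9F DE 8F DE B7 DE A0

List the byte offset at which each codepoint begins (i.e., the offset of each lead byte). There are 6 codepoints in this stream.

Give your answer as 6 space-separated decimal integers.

Answer: 0 1 3 5 7 9

Derivation:
Byte[0]=4B: 1-byte ASCII. cp=U+004B
Byte[1]=C5: 2-byte lead, need 1 cont bytes. acc=0x5
Byte[2]=A6: continuation. acc=(acc<<6)|0x26=0x166
Completed: cp=U+0166 (starts at byte 1)
Byte[3]=DF: 2-byte lead, need 1 cont bytes. acc=0x1F
Byte[4]=9F: continuation. acc=(acc<<6)|0x1F=0x7DF
Completed: cp=U+07DF (starts at byte 3)
Byte[5]=DE: 2-byte lead, need 1 cont bytes. acc=0x1E
Byte[6]=8F: continuation. acc=(acc<<6)|0x0F=0x78F
Completed: cp=U+078F (starts at byte 5)
Byte[7]=DE: 2-byte lead, need 1 cont bytes. acc=0x1E
Byte[8]=B7: continuation. acc=(acc<<6)|0x37=0x7B7
Completed: cp=U+07B7 (starts at byte 7)
Byte[9]=DE: 2-byte lead, need 1 cont bytes. acc=0x1E
Byte[10]=A0: continuation. acc=(acc<<6)|0x20=0x7A0
Completed: cp=U+07A0 (starts at byte 9)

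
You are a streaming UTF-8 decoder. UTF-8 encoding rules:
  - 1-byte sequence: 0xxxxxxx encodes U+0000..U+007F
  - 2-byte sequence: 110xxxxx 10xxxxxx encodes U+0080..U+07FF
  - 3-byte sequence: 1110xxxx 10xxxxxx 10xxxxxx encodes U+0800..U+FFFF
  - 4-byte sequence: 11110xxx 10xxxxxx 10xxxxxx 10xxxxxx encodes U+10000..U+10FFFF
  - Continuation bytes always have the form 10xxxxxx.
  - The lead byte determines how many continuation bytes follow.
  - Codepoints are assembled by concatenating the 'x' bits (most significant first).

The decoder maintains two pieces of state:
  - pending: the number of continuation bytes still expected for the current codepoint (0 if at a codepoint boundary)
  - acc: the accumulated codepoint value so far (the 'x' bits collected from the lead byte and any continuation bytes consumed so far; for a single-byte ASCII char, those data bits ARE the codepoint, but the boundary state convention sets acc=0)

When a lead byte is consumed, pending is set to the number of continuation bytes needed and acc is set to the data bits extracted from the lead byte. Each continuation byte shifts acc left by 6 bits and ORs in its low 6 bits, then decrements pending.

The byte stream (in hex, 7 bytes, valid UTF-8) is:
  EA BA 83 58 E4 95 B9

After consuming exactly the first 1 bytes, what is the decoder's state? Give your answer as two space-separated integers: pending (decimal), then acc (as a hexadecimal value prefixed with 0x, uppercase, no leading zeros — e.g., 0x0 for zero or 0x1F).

Byte[0]=EA: 3-byte lead. pending=2, acc=0xA

Answer: 2 0xA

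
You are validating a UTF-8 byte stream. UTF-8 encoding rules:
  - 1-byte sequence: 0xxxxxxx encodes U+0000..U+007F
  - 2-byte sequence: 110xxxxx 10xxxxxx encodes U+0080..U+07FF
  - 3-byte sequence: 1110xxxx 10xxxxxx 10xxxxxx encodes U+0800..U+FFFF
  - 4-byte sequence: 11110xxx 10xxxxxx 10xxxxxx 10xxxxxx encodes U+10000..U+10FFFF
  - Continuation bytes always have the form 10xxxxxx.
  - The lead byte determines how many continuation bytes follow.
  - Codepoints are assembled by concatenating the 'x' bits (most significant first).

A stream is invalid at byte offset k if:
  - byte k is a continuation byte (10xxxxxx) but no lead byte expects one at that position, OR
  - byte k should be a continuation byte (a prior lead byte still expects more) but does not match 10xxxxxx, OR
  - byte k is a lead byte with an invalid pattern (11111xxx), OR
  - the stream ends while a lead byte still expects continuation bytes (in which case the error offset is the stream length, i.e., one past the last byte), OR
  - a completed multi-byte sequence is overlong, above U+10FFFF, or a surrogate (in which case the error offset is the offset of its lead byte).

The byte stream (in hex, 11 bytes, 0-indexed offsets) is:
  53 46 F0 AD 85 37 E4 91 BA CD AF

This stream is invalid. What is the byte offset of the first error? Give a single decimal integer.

Byte[0]=53: 1-byte ASCII. cp=U+0053
Byte[1]=46: 1-byte ASCII. cp=U+0046
Byte[2]=F0: 4-byte lead, need 3 cont bytes. acc=0x0
Byte[3]=AD: continuation. acc=(acc<<6)|0x2D=0x2D
Byte[4]=85: continuation. acc=(acc<<6)|0x05=0xB45
Byte[5]=37: expected 10xxxxxx continuation. INVALID

Answer: 5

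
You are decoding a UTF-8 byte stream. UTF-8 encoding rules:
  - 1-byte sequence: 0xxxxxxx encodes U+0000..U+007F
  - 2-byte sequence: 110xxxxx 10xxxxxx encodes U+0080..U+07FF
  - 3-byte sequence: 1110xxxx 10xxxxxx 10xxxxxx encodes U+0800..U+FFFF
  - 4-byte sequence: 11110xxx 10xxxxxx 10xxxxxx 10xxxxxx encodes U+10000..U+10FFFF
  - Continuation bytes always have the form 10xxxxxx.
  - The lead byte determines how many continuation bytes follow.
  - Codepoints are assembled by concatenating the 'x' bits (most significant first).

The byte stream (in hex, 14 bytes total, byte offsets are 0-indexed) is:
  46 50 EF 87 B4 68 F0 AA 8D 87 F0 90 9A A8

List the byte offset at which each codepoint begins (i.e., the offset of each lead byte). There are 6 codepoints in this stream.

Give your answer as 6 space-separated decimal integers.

Answer: 0 1 2 5 6 10

Derivation:
Byte[0]=46: 1-byte ASCII. cp=U+0046
Byte[1]=50: 1-byte ASCII. cp=U+0050
Byte[2]=EF: 3-byte lead, need 2 cont bytes. acc=0xF
Byte[3]=87: continuation. acc=(acc<<6)|0x07=0x3C7
Byte[4]=B4: continuation. acc=(acc<<6)|0x34=0xF1F4
Completed: cp=U+F1F4 (starts at byte 2)
Byte[5]=68: 1-byte ASCII. cp=U+0068
Byte[6]=F0: 4-byte lead, need 3 cont bytes. acc=0x0
Byte[7]=AA: continuation. acc=(acc<<6)|0x2A=0x2A
Byte[8]=8D: continuation. acc=(acc<<6)|0x0D=0xA8D
Byte[9]=87: continuation. acc=(acc<<6)|0x07=0x2A347
Completed: cp=U+2A347 (starts at byte 6)
Byte[10]=F0: 4-byte lead, need 3 cont bytes. acc=0x0
Byte[11]=90: continuation. acc=(acc<<6)|0x10=0x10
Byte[12]=9A: continuation. acc=(acc<<6)|0x1A=0x41A
Byte[13]=A8: continuation. acc=(acc<<6)|0x28=0x106A8
Completed: cp=U+106A8 (starts at byte 10)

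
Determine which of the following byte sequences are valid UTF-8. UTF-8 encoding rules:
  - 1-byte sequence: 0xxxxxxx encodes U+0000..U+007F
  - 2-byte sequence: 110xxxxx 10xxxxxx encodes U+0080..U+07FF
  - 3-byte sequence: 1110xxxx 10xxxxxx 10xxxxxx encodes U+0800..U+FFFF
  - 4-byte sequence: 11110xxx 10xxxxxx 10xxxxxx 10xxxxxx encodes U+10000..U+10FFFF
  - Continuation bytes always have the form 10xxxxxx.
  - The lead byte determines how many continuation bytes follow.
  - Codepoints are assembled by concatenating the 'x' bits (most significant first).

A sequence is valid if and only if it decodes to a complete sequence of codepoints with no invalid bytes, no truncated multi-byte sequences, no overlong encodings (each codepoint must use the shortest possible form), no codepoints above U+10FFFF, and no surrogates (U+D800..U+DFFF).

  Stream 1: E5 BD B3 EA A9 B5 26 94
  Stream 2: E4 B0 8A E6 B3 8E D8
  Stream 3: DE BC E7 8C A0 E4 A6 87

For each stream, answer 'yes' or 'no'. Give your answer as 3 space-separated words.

Stream 1: error at byte offset 7. INVALID
Stream 2: error at byte offset 7. INVALID
Stream 3: decodes cleanly. VALID

Answer: no no yes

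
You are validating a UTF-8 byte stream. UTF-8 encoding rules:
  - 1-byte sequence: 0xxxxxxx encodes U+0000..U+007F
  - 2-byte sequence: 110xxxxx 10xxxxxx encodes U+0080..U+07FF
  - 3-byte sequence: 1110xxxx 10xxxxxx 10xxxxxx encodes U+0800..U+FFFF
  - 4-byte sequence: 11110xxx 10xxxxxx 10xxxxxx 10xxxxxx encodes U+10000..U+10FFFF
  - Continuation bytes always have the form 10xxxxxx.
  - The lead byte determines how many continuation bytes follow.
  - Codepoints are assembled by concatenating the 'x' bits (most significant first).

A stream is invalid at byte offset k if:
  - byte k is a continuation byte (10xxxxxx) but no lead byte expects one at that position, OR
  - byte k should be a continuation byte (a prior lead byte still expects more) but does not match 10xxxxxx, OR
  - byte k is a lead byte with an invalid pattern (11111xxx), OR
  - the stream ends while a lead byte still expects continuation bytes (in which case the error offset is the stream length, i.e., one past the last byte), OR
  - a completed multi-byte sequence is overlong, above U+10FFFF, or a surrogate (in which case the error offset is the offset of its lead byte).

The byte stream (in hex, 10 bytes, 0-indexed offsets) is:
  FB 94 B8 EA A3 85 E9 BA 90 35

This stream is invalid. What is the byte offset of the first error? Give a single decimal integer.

Byte[0]=FB: INVALID lead byte (not 0xxx/110x/1110/11110)

Answer: 0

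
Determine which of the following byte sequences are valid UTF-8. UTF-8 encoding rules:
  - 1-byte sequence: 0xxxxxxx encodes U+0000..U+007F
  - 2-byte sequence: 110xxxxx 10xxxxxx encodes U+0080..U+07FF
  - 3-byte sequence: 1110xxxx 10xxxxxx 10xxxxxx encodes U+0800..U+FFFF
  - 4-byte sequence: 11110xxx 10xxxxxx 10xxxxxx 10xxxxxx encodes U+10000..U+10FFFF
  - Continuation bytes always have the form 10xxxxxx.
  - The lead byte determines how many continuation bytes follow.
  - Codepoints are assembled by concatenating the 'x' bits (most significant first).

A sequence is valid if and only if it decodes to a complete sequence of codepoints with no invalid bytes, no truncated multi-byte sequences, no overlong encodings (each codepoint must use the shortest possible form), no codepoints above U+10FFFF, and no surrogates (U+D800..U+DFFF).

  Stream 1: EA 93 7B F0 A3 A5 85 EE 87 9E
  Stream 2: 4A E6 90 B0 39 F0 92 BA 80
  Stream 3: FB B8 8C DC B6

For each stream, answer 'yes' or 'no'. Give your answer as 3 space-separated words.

Answer: no yes no

Derivation:
Stream 1: error at byte offset 2. INVALID
Stream 2: decodes cleanly. VALID
Stream 3: error at byte offset 0. INVALID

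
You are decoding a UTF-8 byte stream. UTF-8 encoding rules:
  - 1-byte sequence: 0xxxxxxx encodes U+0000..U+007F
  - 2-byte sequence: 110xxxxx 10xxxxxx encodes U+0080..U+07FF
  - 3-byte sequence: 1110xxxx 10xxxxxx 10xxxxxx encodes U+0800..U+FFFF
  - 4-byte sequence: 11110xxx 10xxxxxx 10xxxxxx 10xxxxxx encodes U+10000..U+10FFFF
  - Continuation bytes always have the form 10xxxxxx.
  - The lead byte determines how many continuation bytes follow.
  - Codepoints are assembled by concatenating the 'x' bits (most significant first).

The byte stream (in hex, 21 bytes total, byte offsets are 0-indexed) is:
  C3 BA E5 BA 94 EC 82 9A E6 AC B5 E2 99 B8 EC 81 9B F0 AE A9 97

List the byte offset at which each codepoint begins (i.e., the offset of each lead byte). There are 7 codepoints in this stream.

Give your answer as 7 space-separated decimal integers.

Byte[0]=C3: 2-byte lead, need 1 cont bytes. acc=0x3
Byte[1]=BA: continuation. acc=(acc<<6)|0x3A=0xFA
Completed: cp=U+00FA (starts at byte 0)
Byte[2]=E5: 3-byte lead, need 2 cont bytes. acc=0x5
Byte[3]=BA: continuation. acc=(acc<<6)|0x3A=0x17A
Byte[4]=94: continuation. acc=(acc<<6)|0x14=0x5E94
Completed: cp=U+5E94 (starts at byte 2)
Byte[5]=EC: 3-byte lead, need 2 cont bytes. acc=0xC
Byte[6]=82: continuation. acc=(acc<<6)|0x02=0x302
Byte[7]=9A: continuation. acc=(acc<<6)|0x1A=0xC09A
Completed: cp=U+C09A (starts at byte 5)
Byte[8]=E6: 3-byte lead, need 2 cont bytes. acc=0x6
Byte[9]=AC: continuation. acc=(acc<<6)|0x2C=0x1AC
Byte[10]=B5: continuation. acc=(acc<<6)|0x35=0x6B35
Completed: cp=U+6B35 (starts at byte 8)
Byte[11]=E2: 3-byte lead, need 2 cont bytes. acc=0x2
Byte[12]=99: continuation. acc=(acc<<6)|0x19=0x99
Byte[13]=B8: continuation. acc=(acc<<6)|0x38=0x2678
Completed: cp=U+2678 (starts at byte 11)
Byte[14]=EC: 3-byte lead, need 2 cont bytes. acc=0xC
Byte[15]=81: continuation. acc=(acc<<6)|0x01=0x301
Byte[16]=9B: continuation. acc=(acc<<6)|0x1B=0xC05B
Completed: cp=U+C05B (starts at byte 14)
Byte[17]=F0: 4-byte lead, need 3 cont bytes. acc=0x0
Byte[18]=AE: continuation. acc=(acc<<6)|0x2E=0x2E
Byte[19]=A9: continuation. acc=(acc<<6)|0x29=0xBA9
Byte[20]=97: continuation. acc=(acc<<6)|0x17=0x2EA57
Completed: cp=U+2EA57 (starts at byte 17)

Answer: 0 2 5 8 11 14 17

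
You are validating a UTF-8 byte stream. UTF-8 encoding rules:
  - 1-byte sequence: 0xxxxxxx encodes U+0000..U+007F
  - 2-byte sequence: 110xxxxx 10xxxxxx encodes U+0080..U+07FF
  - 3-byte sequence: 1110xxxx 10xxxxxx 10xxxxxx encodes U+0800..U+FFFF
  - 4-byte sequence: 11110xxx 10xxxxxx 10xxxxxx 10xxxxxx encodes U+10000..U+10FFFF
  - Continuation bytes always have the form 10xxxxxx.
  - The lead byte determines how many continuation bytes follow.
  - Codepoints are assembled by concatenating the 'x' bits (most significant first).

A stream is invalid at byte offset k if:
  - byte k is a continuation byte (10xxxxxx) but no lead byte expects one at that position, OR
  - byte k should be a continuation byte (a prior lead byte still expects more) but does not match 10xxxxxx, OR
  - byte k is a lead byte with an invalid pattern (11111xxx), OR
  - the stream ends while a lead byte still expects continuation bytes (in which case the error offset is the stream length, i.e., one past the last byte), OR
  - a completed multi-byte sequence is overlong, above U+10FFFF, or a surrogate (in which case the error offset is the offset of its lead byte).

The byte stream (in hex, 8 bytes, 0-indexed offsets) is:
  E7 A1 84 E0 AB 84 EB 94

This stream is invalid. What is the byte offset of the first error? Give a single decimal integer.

Byte[0]=E7: 3-byte lead, need 2 cont bytes. acc=0x7
Byte[1]=A1: continuation. acc=(acc<<6)|0x21=0x1E1
Byte[2]=84: continuation. acc=(acc<<6)|0x04=0x7844
Completed: cp=U+7844 (starts at byte 0)
Byte[3]=E0: 3-byte lead, need 2 cont bytes. acc=0x0
Byte[4]=AB: continuation. acc=(acc<<6)|0x2B=0x2B
Byte[5]=84: continuation. acc=(acc<<6)|0x04=0xAC4
Completed: cp=U+0AC4 (starts at byte 3)
Byte[6]=EB: 3-byte lead, need 2 cont bytes. acc=0xB
Byte[7]=94: continuation. acc=(acc<<6)|0x14=0x2D4
Byte[8]: stream ended, expected continuation. INVALID

Answer: 8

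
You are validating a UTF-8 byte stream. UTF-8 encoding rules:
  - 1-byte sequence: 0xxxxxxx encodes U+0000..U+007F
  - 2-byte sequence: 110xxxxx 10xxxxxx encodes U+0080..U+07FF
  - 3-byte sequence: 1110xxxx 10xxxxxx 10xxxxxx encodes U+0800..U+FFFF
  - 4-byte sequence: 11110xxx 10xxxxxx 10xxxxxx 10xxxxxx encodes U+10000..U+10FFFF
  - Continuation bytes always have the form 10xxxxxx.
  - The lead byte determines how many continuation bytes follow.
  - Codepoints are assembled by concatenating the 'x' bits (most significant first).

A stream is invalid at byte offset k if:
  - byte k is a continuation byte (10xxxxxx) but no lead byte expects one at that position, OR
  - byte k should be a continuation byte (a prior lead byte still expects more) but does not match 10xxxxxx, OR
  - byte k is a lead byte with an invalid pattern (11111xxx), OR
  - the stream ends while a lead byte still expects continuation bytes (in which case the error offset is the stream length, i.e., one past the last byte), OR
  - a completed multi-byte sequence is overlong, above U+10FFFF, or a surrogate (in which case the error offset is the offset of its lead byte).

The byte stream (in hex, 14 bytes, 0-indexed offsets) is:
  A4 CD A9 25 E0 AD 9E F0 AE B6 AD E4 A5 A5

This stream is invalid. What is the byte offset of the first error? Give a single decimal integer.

Byte[0]=A4: INVALID lead byte (not 0xxx/110x/1110/11110)

Answer: 0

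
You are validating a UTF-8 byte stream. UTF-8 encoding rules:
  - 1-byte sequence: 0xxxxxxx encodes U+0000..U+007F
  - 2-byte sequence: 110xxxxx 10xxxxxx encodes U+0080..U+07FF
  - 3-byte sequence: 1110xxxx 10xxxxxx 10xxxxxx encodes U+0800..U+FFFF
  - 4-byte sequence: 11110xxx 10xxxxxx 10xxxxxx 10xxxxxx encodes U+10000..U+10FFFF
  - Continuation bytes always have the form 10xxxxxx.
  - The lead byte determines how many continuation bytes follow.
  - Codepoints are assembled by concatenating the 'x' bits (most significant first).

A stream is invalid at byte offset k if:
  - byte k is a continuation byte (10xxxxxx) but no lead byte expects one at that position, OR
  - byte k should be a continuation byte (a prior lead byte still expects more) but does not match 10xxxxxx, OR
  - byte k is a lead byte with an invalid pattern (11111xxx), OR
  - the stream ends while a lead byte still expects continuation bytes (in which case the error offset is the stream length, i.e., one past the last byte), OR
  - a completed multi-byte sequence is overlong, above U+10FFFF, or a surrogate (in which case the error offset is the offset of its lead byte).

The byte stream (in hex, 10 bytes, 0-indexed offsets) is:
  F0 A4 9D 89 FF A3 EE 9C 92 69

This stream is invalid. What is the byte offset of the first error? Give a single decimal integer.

Answer: 4

Derivation:
Byte[0]=F0: 4-byte lead, need 3 cont bytes. acc=0x0
Byte[1]=A4: continuation. acc=(acc<<6)|0x24=0x24
Byte[2]=9D: continuation. acc=(acc<<6)|0x1D=0x91D
Byte[3]=89: continuation. acc=(acc<<6)|0x09=0x24749
Completed: cp=U+24749 (starts at byte 0)
Byte[4]=FF: INVALID lead byte (not 0xxx/110x/1110/11110)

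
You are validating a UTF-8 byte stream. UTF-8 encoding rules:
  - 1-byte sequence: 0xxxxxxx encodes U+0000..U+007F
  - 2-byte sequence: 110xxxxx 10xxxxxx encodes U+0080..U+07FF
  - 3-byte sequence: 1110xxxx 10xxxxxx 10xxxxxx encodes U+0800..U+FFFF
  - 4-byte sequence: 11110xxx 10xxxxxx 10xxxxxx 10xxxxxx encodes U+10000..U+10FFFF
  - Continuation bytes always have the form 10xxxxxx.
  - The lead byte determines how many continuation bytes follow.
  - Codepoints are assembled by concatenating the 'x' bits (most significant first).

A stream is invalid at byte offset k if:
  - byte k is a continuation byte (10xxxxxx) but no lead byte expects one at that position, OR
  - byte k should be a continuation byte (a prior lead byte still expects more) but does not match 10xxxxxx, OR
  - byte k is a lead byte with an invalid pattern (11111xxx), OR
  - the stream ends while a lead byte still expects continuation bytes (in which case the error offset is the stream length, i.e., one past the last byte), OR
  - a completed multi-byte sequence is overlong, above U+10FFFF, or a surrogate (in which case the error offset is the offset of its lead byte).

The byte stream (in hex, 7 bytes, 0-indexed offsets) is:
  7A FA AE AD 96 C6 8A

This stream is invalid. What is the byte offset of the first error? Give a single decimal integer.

Byte[0]=7A: 1-byte ASCII. cp=U+007A
Byte[1]=FA: INVALID lead byte (not 0xxx/110x/1110/11110)

Answer: 1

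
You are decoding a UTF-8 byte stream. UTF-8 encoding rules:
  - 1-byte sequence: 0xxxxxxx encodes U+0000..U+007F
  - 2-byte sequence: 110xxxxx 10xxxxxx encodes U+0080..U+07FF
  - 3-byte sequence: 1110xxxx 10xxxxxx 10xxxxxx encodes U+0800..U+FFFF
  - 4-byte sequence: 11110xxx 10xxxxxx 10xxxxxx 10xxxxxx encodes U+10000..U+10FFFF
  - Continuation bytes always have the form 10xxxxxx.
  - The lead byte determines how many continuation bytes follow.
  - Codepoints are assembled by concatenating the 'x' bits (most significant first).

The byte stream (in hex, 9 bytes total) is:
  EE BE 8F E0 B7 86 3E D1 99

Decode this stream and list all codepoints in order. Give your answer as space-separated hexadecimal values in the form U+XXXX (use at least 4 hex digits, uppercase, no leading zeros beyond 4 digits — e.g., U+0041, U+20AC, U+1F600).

Answer: U+EF8F U+0DC6 U+003E U+0459

Derivation:
Byte[0]=EE: 3-byte lead, need 2 cont bytes. acc=0xE
Byte[1]=BE: continuation. acc=(acc<<6)|0x3E=0x3BE
Byte[2]=8F: continuation. acc=(acc<<6)|0x0F=0xEF8F
Completed: cp=U+EF8F (starts at byte 0)
Byte[3]=E0: 3-byte lead, need 2 cont bytes. acc=0x0
Byte[4]=B7: continuation. acc=(acc<<6)|0x37=0x37
Byte[5]=86: continuation. acc=(acc<<6)|0x06=0xDC6
Completed: cp=U+0DC6 (starts at byte 3)
Byte[6]=3E: 1-byte ASCII. cp=U+003E
Byte[7]=D1: 2-byte lead, need 1 cont bytes. acc=0x11
Byte[8]=99: continuation. acc=(acc<<6)|0x19=0x459
Completed: cp=U+0459 (starts at byte 7)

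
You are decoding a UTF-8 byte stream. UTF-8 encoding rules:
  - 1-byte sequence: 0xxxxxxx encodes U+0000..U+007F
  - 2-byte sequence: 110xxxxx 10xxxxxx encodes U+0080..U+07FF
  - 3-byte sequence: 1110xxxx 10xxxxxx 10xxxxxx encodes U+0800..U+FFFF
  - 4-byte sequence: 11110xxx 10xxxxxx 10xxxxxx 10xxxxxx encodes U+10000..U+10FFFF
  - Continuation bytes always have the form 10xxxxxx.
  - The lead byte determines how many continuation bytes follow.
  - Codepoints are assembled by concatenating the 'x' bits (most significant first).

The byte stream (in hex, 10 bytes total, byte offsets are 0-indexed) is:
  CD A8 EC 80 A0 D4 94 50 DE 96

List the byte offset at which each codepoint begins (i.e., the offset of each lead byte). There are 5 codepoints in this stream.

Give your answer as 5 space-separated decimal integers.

Answer: 0 2 5 7 8

Derivation:
Byte[0]=CD: 2-byte lead, need 1 cont bytes. acc=0xD
Byte[1]=A8: continuation. acc=(acc<<6)|0x28=0x368
Completed: cp=U+0368 (starts at byte 0)
Byte[2]=EC: 3-byte lead, need 2 cont bytes. acc=0xC
Byte[3]=80: continuation. acc=(acc<<6)|0x00=0x300
Byte[4]=A0: continuation. acc=(acc<<6)|0x20=0xC020
Completed: cp=U+C020 (starts at byte 2)
Byte[5]=D4: 2-byte lead, need 1 cont bytes. acc=0x14
Byte[6]=94: continuation. acc=(acc<<6)|0x14=0x514
Completed: cp=U+0514 (starts at byte 5)
Byte[7]=50: 1-byte ASCII. cp=U+0050
Byte[8]=DE: 2-byte lead, need 1 cont bytes. acc=0x1E
Byte[9]=96: continuation. acc=(acc<<6)|0x16=0x796
Completed: cp=U+0796 (starts at byte 8)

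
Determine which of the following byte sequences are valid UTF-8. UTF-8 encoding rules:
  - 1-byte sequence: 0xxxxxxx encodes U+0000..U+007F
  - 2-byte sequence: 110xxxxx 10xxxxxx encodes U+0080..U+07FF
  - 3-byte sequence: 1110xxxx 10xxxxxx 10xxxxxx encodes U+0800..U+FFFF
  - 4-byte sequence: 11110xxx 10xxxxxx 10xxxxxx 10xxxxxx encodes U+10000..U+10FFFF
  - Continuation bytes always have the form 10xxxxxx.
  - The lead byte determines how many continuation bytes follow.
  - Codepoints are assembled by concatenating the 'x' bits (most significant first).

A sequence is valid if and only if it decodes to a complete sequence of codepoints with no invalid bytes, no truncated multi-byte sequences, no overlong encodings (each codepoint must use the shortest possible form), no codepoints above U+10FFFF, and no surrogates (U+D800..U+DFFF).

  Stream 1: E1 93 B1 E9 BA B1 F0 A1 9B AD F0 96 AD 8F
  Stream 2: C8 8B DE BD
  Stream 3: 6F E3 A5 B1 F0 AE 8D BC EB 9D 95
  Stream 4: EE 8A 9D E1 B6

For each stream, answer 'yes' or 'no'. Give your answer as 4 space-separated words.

Answer: yes yes yes no

Derivation:
Stream 1: decodes cleanly. VALID
Stream 2: decodes cleanly. VALID
Stream 3: decodes cleanly. VALID
Stream 4: error at byte offset 5. INVALID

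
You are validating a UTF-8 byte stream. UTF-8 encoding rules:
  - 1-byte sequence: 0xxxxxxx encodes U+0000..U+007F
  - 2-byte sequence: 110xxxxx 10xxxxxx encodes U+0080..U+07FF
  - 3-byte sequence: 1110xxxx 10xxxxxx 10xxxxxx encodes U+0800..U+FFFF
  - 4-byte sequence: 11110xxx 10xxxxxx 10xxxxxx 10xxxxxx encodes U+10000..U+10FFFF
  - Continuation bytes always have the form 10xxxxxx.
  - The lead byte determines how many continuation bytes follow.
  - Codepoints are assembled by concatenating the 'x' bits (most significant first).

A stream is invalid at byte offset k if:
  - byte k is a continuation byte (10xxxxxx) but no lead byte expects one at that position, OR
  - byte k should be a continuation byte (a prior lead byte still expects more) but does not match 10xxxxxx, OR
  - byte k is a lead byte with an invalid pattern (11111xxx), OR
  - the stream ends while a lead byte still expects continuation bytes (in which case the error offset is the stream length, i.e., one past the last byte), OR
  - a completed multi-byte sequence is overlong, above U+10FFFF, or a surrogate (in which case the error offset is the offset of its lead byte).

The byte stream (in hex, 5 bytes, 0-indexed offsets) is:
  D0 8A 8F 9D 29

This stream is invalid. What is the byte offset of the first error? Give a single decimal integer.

Byte[0]=D0: 2-byte lead, need 1 cont bytes. acc=0x10
Byte[1]=8A: continuation. acc=(acc<<6)|0x0A=0x40A
Completed: cp=U+040A (starts at byte 0)
Byte[2]=8F: INVALID lead byte (not 0xxx/110x/1110/11110)

Answer: 2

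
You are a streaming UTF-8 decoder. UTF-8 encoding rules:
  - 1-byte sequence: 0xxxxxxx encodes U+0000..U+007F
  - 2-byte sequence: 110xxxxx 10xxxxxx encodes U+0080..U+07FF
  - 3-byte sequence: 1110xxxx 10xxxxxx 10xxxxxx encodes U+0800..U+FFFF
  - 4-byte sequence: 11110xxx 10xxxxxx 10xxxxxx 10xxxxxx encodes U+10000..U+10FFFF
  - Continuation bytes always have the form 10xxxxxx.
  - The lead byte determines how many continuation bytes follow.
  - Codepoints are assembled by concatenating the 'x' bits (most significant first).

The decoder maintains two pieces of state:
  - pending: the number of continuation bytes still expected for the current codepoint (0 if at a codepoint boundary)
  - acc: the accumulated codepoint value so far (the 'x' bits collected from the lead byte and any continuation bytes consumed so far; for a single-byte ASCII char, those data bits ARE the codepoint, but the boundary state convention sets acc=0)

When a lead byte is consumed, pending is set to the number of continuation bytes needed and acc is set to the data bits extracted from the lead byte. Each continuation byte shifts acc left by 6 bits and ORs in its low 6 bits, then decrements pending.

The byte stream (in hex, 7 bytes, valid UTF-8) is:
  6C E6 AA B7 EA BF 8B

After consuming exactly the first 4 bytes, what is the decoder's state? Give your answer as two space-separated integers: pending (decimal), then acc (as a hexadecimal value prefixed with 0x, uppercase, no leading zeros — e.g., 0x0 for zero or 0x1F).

Answer: 0 0x6AB7

Derivation:
Byte[0]=6C: 1-byte. pending=0, acc=0x0
Byte[1]=E6: 3-byte lead. pending=2, acc=0x6
Byte[2]=AA: continuation. acc=(acc<<6)|0x2A=0x1AA, pending=1
Byte[3]=B7: continuation. acc=(acc<<6)|0x37=0x6AB7, pending=0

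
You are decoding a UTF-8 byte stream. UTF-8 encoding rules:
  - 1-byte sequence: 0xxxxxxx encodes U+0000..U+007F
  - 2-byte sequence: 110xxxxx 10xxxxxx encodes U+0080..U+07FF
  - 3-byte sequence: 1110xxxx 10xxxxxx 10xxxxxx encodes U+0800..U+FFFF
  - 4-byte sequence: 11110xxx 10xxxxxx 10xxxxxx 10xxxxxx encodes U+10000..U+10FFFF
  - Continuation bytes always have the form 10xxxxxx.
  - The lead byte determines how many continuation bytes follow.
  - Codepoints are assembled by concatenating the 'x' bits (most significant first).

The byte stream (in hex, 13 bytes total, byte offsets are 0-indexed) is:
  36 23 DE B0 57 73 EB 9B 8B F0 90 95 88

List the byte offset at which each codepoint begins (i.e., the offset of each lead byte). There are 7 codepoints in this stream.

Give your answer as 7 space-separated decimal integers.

Answer: 0 1 2 4 5 6 9

Derivation:
Byte[0]=36: 1-byte ASCII. cp=U+0036
Byte[1]=23: 1-byte ASCII. cp=U+0023
Byte[2]=DE: 2-byte lead, need 1 cont bytes. acc=0x1E
Byte[3]=B0: continuation. acc=(acc<<6)|0x30=0x7B0
Completed: cp=U+07B0 (starts at byte 2)
Byte[4]=57: 1-byte ASCII. cp=U+0057
Byte[5]=73: 1-byte ASCII. cp=U+0073
Byte[6]=EB: 3-byte lead, need 2 cont bytes. acc=0xB
Byte[7]=9B: continuation. acc=(acc<<6)|0x1B=0x2DB
Byte[8]=8B: continuation. acc=(acc<<6)|0x0B=0xB6CB
Completed: cp=U+B6CB (starts at byte 6)
Byte[9]=F0: 4-byte lead, need 3 cont bytes. acc=0x0
Byte[10]=90: continuation. acc=(acc<<6)|0x10=0x10
Byte[11]=95: continuation. acc=(acc<<6)|0x15=0x415
Byte[12]=88: continuation. acc=(acc<<6)|0x08=0x10548
Completed: cp=U+10548 (starts at byte 9)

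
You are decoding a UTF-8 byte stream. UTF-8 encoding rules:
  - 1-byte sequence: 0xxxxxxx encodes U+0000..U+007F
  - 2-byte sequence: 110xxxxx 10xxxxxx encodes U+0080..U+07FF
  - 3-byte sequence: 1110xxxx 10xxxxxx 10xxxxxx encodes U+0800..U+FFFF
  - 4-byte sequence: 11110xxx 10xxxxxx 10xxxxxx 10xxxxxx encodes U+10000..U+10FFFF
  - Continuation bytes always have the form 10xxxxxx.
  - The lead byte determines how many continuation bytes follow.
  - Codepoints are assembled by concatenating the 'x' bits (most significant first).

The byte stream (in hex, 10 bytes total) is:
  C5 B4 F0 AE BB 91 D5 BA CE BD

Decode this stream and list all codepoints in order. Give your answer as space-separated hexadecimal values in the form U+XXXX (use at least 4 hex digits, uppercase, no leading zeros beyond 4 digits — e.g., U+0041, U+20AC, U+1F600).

Byte[0]=C5: 2-byte lead, need 1 cont bytes. acc=0x5
Byte[1]=B4: continuation. acc=(acc<<6)|0x34=0x174
Completed: cp=U+0174 (starts at byte 0)
Byte[2]=F0: 4-byte lead, need 3 cont bytes. acc=0x0
Byte[3]=AE: continuation. acc=(acc<<6)|0x2E=0x2E
Byte[4]=BB: continuation. acc=(acc<<6)|0x3B=0xBBB
Byte[5]=91: continuation. acc=(acc<<6)|0x11=0x2EED1
Completed: cp=U+2EED1 (starts at byte 2)
Byte[6]=D5: 2-byte lead, need 1 cont bytes. acc=0x15
Byte[7]=BA: continuation. acc=(acc<<6)|0x3A=0x57A
Completed: cp=U+057A (starts at byte 6)
Byte[8]=CE: 2-byte lead, need 1 cont bytes. acc=0xE
Byte[9]=BD: continuation. acc=(acc<<6)|0x3D=0x3BD
Completed: cp=U+03BD (starts at byte 8)

Answer: U+0174 U+2EED1 U+057A U+03BD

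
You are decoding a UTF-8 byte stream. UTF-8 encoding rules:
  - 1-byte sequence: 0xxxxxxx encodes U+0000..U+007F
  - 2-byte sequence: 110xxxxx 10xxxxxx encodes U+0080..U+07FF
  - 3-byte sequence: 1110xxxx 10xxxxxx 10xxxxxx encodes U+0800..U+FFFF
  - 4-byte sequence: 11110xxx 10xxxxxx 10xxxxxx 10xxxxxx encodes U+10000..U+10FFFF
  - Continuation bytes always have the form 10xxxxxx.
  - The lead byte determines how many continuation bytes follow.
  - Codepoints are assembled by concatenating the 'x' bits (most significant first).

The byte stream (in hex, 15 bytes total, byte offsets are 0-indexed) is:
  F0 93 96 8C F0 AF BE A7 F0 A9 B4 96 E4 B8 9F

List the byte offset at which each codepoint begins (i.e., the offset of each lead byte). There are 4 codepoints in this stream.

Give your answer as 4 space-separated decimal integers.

Byte[0]=F0: 4-byte lead, need 3 cont bytes. acc=0x0
Byte[1]=93: continuation. acc=(acc<<6)|0x13=0x13
Byte[2]=96: continuation. acc=(acc<<6)|0x16=0x4D6
Byte[3]=8C: continuation. acc=(acc<<6)|0x0C=0x1358C
Completed: cp=U+1358C (starts at byte 0)
Byte[4]=F0: 4-byte lead, need 3 cont bytes. acc=0x0
Byte[5]=AF: continuation. acc=(acc<<6)|0x2F=0x2F
Byte[6]=BE: continuation. acc=(acc<<6)|0x3E=0xBFE
Byte[7]=A7: continuation. acc=(acc<<6)|0x27=0x2FFA7
Completed: cp=U+2FFA7 (starts at byte 4)
Byte[8]=F0: 4-byte lead, need 3 cont bytes. acc=0x0
Byte[9]=A9: continuation. acc=(acc<<6)|0x29=0x29
Byte[10]=B4: continuation. acc=(acc<<6)|0x34=0xA74
Byte[11]=96: continuation. acc=(acc<<6)|0x16=0x29D16
Completed: cp=U+29D16 (starts at byte 8)
Byte[12]=E4: 3-byte lead, need 2 cont bytes. acc=0x4
Byte[13]=B8: continuation. acc=(acc<<6)|0x38=0x138
Byte[14]=9F: continuation. acc=(acc<<6)|0x1F=0x4E1F
Completed: cp=U+4E1F (starts at byte 12)

Answer: 0 4 8 12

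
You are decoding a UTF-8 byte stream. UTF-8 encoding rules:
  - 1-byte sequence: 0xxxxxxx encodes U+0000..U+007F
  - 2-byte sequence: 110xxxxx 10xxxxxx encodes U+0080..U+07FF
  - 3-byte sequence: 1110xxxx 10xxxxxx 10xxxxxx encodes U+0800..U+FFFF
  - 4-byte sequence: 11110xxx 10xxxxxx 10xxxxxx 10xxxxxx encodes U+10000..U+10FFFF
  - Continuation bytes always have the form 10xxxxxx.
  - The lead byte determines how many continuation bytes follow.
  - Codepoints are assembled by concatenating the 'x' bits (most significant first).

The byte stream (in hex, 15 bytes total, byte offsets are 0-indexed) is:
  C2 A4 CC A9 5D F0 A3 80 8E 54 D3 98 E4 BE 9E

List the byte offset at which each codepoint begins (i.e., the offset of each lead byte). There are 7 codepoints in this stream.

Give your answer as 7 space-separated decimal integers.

Byte[0]=C2: 2-byte lead, need 1 cont bytes. acc=0x2
Byte[1]=A4: continuation. acc=(acc<<6)|0x24=0xA4
Completed: cp=U+00A4 (starts at byte 0)
Byte[2]=CC: 2-byte lead, need 1 cont bytes. acc=0xC
Byte[3]=A9: continuation. acc=(acc<<6)|0x29=0x329
Completed: cp=U+0329 (starts at byte 2)
Byte[4]=5D: 1-byte ASCII. cp=U+005D
Byte[5]=F0: 4-byte lead, need 3 cont bytes. acc=0x0
Byte[6]=A3: continuation. acc=(acc<<6)|0x23=0x23
Byte[7]=80: continuation. acc=(acc<<6)|0x00=0x8C0
Byte[8]=8E: continuation. acc=(acc<<6)|0x0E=0x2300E
Completed: cp=U+2300E (starts at byte 5)
Byte[9]=54: 1-byte ASCII. cp=U+0054
Byte[10]=D3: 2-byte lead, need 1 cont bytes. acc=0x13
Byte[11]=98: continuation. acc=(acc<<6)|0x18=0x4D8
Completed: cp=U+04D8 (starts at byte 10)
Byte[12]=E4: 3-byte lead, need 2 cont bytes. acc=0x4
Byte[13]=BE: continuation. acc=(acc<<6)|0x3E=0x13E
Byte[14]=9E: continuation. acc=(acc<<6)|0x1E=0x4F9E
Completed: cp=U+4F9E (starts at byte 12)

Answer: 0 2 4 5 9 10 12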